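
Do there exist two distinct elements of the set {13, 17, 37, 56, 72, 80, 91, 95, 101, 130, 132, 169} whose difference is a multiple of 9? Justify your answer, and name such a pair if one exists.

13 mod 9 = 4 and 130 mod 9 = 4, so 130 − 13 = 117 = 13·9.

The pair (13, 130) works.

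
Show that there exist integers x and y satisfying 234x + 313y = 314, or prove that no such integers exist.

234 and 313 are coprime, so 234x + 313y ranges over all of ℤ.
Euclidean algorithm: 313 = 1·234 + 79, 234 = 2·79 + 76, 79 = 1·76 + 3, 76 = 25·3 + 1, 3 = 3·1 + 0.
Back-substituting, 1 = 76 − 25·3 = 76 − 25·(79 − 1·76) = −25·79 + 26·76 = −25·79 + 26·(234 − 2·79) = 26·234 − 77·79 = 26·234 − 77·(313 − 1·234) = −77·313 + 103·234; that is, 234·103 + 313·(-77) = 1.
Scaling by 314 gives the particular solution (x, y) = (32342, -24178).
The general solution is x = 32342 + 313k, y = -24178 − 234k; taking k = -103 gives the smaller pair x = 103, y = -76.
Check: 234·103 + 313·(-76) = 24102 − 23788 = 314. ✓

x = 103, y = -76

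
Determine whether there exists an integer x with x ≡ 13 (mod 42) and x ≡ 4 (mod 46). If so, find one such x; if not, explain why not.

No such integer exists.

gcd(42, 46) = 2. If x ≡ 13 (mod 42) and x ≡ 4 (mod 46), then x ≡ 13 (mod 2) and x ≡ 4 (mod 2).
But 13 mod 2 = 1 while 4 mod 2 = 0, a contradiction.
Therefore no such x exists.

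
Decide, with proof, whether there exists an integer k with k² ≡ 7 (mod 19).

Take k = 11. Then 11² = 121 = 6·19 + 7, so 11² ≡ 7 (mod 19).

k = 11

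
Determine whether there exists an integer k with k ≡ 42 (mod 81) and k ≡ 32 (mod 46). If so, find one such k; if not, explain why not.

k = 2148

gcd(81, 46) = 1, so the Chinese Remainder Theorem guarantees exactly one residue class mod 3726 satisfying both.
Any solution of the first congruence is k = 42 + 81t; substituting into the second, 81t ≡ 32 − 42 ≡ 36 (mod 46).
81 ≡ 35 (mod 46), so this reads 35t ≡ 36 (mod 46). Since 35·25 = 875 = 19·46 + 1, the inverse of 35 mod 46 is 25.
Multiplying by 25: t ≡ 25·36 = 900 ≡ 26 (mod 46).
Taking t = 26 gives k = 42 + 81·26 = 2148.
Check: 2148 mod 81 = 42, 2148 mod 46 = 32. ✓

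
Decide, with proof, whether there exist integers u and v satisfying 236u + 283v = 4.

236 and 283 are coprime, so 236u + 283v ranges over all of ℤ.
Euclidean algorithm: 283 = 1·236 + 47, 236 = 5·47 + 1, 47 = 47·1 + 0.
Working back up the chain: 1 = 236 − 5·47 = 236 − 5·(283 − 1·236) = −5·283 + 6·236. So 236·6 + 283·(-5) = 1.
Scaling by 4 gives the particular solution (u, v) = (24, -20).
Indeed 236·24 + 283·(-20) = 5664 − 5660 = 4.

u = 24, v = -20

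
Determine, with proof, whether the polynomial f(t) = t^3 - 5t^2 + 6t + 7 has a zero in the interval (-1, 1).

f(-1) = -5 and f(1) = 9, which have opposite signs.
f is continuous everywhere (it is a polynomial), in particular on [-1, 1].
By the Intermediate Value Theorem, f takes the value 0 somewhere in the open interval.

Yes, f has a root in the interval.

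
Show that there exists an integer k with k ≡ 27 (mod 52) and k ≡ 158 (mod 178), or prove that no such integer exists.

No, no such integer exists.

gcd(52, 178) = 2. If k ≡ 27 (mod 52) and k ≡ 158 (mod 178), then k ≡ 27 (mod 2) and k ≡ 158 (mod 2).
These are incompatible: 27 − 158 = -131 is not divisible by 2.
Hence the system has no solution.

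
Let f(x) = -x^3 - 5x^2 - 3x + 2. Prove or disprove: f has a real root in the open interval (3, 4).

f has no root in that interval.

f(3) = -79 and f(4) = -154, both negative, so a sign-change argument is unavailable; we show f keeps this sign on the whole interval.
Shift to the endpoint 3: with x = 3 + u (0 < u < 1), one computes f(3 + u) = -u^3 - 14u^2 - 60u - 79.
All 4 nonzero coefficients of this polynomial in u are negative; hence for u > 0 the value is a sum of negative terms (the constant -79 among them).
Therefore f(x) < 0 throughout (3, 4), and f has no zero there.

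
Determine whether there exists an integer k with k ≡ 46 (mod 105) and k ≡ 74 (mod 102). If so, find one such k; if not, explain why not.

Reduce both congruences modulo 3, which divides 105 and 102: they say k ≡ 46 (mod 3) and k ≡ 74 (mod 3).
However 46 ≡ 1 and 74 ≡ 2 (mod 3), and 1 ≠ 2.
Hence the system has no solution.

There is no such integer.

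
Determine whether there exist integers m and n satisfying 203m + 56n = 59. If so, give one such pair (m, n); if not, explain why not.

gcd(203, 56) = 7, so every integer of the form 203m + 56n is a multiple of 7.
However 59 leaves remainder 3 on division by 7.
So the equation is unsolvable over ℤ.

No such integers exist.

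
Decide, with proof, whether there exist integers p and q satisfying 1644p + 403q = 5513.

p = 336, q = -1357

1644 and 403 are coprime, so 1644p + 403q ranges over all of ℤ.
Dividing repeatedly: 1644 = 4·403 + 32, 403 = 12·32 + 19, 32 = 1·19 + 13, 19 = 1·13 + 6, 13 = 2·6 + 1, 6 = 6·1 + 0.
Back-substituting, 1 = 13 − 2·6 = 13 − 2·(19 − 1·13) = −2·19 + 3·13 = −2·19 + 3·(32 − 1·19) = 3·32 − 5·19 = 3·32 − 5·(403 − 12·32) = −5·403 + 63·32 = −5·403 + 63·(1644 − 4·403) = 63·1644 − 257·403; that is, 1644·63 + 403·(-257) = 1.
Times 5513: 1644·347319 + 403·(-1416841) = 5513, so (347319, -1416841) solves it.
The general solution is p = 347319 + 403k, q = -1416841 − 1644k; taking k = -861 gives the smaller pair p = 336, q = -1357.
Check: 1644·336 + 403·(-1357) = 552384 − 546871 = 5513. ✓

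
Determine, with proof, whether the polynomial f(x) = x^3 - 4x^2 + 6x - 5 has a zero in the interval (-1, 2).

No such root exists.

f(-1) = -16 and f(2) = -1, both negative.
f'(x) = 3x^2 - 8x + 6 has discriminant (-8)² − 4·3·6 = -8 < 0, so f' has no real roots and is positive for every real x.
Hence f is strictly increasing on ℝ, and in particular on [-1, 2]. A strictly monotone function with same-sign endpoint values stays negative on the whole interval, so f has no zero in (-1, 2).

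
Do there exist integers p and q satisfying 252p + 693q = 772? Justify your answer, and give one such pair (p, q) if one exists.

Any value of 252p + 693q is a multiple of gcd(252, 693) = 63.
But 772 is not a multiple of 63 (it leaves remainder 16).
Hence no integers p, q satisfy the equation.

There are no such integers.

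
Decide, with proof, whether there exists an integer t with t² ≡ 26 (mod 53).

Apply Euler's criterion with the prime 53: 26 is a quadratic residue iff 26^26 ≡ 1 (mod 53), and a non-residue iff it is ≡ −1.
Squaring successively (mod 53): 26^2 = 676 ≡ 40; 26^4 ≡ 40² = 1600 ≡ 10; 26^8 ≡ 10² = 100 ≡ 47; 26^16 ≡ 47² = 2209 ≡ 36.
Since 26 = 16 + 8 + 2, 26^26 ≡ 36 · 47 · 40; multiplying out mod 53: 36·47 = 1692 ≡ 49, then 49·40 = 1960 ≡ 52. Thus 26^26 ≡ 52 ≡ −1 (mod 53).
The value −1 means 26 is a non-residue modulo 53, so t² ≡ 26 (mod 53) is impossible.

No such integer exists.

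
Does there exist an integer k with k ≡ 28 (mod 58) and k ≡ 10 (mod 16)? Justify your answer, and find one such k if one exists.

k = 202

The moduli are not coprime: gcd(58, 16) = 2. Compatibility requires 2 ∣ (10 − 28) = -18, which holds, so solutions exist.
List candidates k ≡ 28 (mod 58): 28, 86, 144, 202. Modulo 16 these are 12, 6, 0, 10; 202 gives 10 as required.
Indeed 202 ≡ 28 (mod 58) and 202 ≡ 10 (mod 16).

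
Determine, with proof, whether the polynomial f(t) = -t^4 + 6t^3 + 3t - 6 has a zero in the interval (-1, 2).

Such a root exists.

f(-1) = -16 and f(2) = 32, which have opposite signs.
f is continuous everywhere (it is a polynomial), in particular on [-1, 2].
By the Intermediate Value Theorem, f takes the value 0 somewhere in the open interval.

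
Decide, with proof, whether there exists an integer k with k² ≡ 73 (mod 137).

k = 22

k = 22 works: 22² = 484, and 484 − 73 = 411 = 3·137.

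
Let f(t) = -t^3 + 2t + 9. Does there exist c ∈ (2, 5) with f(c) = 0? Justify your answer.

f(2) = 5 and f(5) = -106, which have opposite signs.
f is continuous everywhere (it is a polynomial), in particular on [2, 5].
By the Intermediate Value Theorem f must vanish at some point of (2, 5).

Yes, f has a root in the interval.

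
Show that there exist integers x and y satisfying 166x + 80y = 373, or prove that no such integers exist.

There are no such integers.

Both 166 and 80 are divisible by gcd(166, 80) = 2, hence so is any combination 166x + 80y.
But 373 = 2·186 + 1, so 2 ∤ 373.
So the equation is unsolvable over ℤ.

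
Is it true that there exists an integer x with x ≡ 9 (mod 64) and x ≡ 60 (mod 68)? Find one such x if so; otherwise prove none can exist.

Both moduli are multiples of 4 = gcd(64, 68), so any solution would satisfy x ≡ 9 and x ≡ 60 modulo 4 simultaneously.
But 9 mod 4 = 1 while 60 mod 4 = 0, a contradiction.
So no integer satisfies both congruences.

There is no such integer.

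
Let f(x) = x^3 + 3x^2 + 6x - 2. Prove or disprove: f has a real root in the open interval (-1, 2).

Such a root exists.

f(-1) = -6 and f(2) = 30, which have opposite signs.
f is continuous everywhere (it is a polynomial), in particular on [-1, 2].
By the Intermediate Value Theorem, f takes the value 0 somewhere in the open interval.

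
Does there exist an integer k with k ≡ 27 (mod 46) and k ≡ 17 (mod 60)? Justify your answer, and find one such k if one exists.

gcd(46, 60) = 2. A simultaneous solution exists iff 27 ≡ 17 (mod 2); here 27 mod 2 = 1 = 17 mod 2, so it does.
Step through k = 27, 27 + 46, 27 + 2·46, …: the values 27, 73, 119, 165, 211, 257 reduce mod 60 to 27, 13, 59, 45, 31, 17. The value 257 hits 17.
Verify: 257 = 5·46 + 27 and 257 = 4·60 + 17. ✓

k = 257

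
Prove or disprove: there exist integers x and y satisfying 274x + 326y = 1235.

gcd(274, 326) = 2, so every integer of the form 274x + 326y is a multiple of 2.
However 1235 leaves remainder 1 on division by 2.
So the equation is unsolvable over ℤ.

No such integers exist.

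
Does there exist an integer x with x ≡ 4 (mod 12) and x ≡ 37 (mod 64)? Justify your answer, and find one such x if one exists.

There is no such integer.

Both moduli are multiples of 4 = gcd(12, 64), so any solution would satisfy x ≡ 4 and x ≡ 37 modulo 4 simultaneously.
However 4 ≡ 0 and 37 ≡ 1 (mod 4), and 0 ≠ 1.
Hence the system has no solution.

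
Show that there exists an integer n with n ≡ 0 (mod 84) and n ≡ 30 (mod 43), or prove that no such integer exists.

n = 2352

The moduli 84 and 43 are coprime, so by the Chinese Remainder Theorem a unique solution modulo 3612 exists.
Write n = 0 + 84t and require 0 + 84t ≡ 30 (mod 43), i.e. 84t ≡ 30 (mod 43).
84 ≡ 41 (mod 43), so this reads 41t ≡ 30 (mod 43). Note 41·21 = 861 ≡ 1 (mod 43) (as 861 − 1 = 20·43), so 41⁻¹ ≡ 21.
Therefore t ≡ 21·30 = 630 ≡ 28 (mod 43).
Taking t = 28 gives n = 0 + 84·28 = 2352.
Verify: 2352 = 28·84 + 0 and 2352 = 54·43 + 30. ✓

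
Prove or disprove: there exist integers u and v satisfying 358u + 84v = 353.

No, no such integers exist.

gcd(358, 84) = 2, so every integer of the form 358u + 84v is a multiple of 2.
But 353 is not a multiple of 2 (it leaves remainder 1).
Hence no integers u, v satisfy the equation.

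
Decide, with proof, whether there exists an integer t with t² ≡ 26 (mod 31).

No, no such integer exists.

31 is prime, so by Euler's criterion 26 is a square mod 31 iff 26^((31−1)/2) = 26^15 ≡ 1 (mod 31).
Squaring successively (mod 31): 26^2 = 676 ≡ 25; 26^4 ≡ 25² = 625 ≡ 5; 26^8 ≡ 5² = 25 ≡ 25.
Since 15 = 8 + 4 + 2 + 1, 26^15 ≡ 25 · 5 · 25 · 26; multiplying out mod 31: 25·5 = 125 ≡ 1, then 1·25 = 25 ≡ 25, then 25·26 = 650 ≡ 30. Thus 26^15 ≡ 30 ≡ −1 (mod 31).
The value −1 means 26 is a non-residue modulo 31, so t² ≡ 26 (mod 31) is impossible.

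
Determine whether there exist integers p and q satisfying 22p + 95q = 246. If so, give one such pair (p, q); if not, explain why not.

Since gcd(22, 95) = 1, every integer is an integer combination of 22 and 95.
Dividing repeatedly: 95 = 4·22 + 7, 22 = 3·7 + 1, 7 = 7·1 + 0.
Back-substituting, 1 = 22 − 3·7 = 22 − 3·(95 − 4·22) = −3·95 + 13·22; that is, 22·13 + 95·(-3) = 1.
Multiplying through by 246: p = 13·246 = 3198, q = (-3)·246 = -738 is a solution.
Shifting by a multiple of (95, −22) keeps it a solution: p = 3198 − 33·95 = 63, q = -738 + 33·22 = -12.
Indeed 22·63 + 95·(-12) = 1386 − 1140 = 246.

p = 63, q = -12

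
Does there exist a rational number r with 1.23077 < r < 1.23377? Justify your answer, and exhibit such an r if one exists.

Scale by 30: the interval becomes (36.92310, 37.01310), which contains the integer 37.
So r = 37/30 works: it is a ratio of integers, and dividing 30·1.23077 < 37 < 30·1.23377 through by 30 gives 1.23077 < 37/30 < 1.23377.

r = 37/30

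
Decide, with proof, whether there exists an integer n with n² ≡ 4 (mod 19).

n = 17

Take n = 17. Then 17² = 289 = 15·19 + 4, so 17² ≡ 4 (mod 19).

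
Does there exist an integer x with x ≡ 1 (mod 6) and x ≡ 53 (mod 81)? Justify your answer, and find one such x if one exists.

Both moduli are multiples of 3 = gcd(6, 81), so any solution would satisfy x ≡ 1 and x ≡ 53 modulo 3 simultaneously.
But 1 mod 3 = 1 while 53 mod 3 = 2, a contradiction.
So no integer satisfies both congruences.

No, no such integer exists.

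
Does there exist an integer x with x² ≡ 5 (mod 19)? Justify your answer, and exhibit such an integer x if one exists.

x = 9 works: 9² = 81, and 81 − 5 = 76 = 4·19.

x = 9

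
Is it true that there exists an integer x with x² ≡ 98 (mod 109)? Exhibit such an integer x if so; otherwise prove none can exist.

There is no such integer.

109 is prime, so by Euler's criterion 98 is a square mod 109 iff 98^((109−1)/2) = 98^54 ≡ 1 (mod 109).
Repeated squaring mod 109: 98^2 = 9604 ≡ 12; 98^4 ≡ 12² = 144 ≡ 35; 98^8 ≡ 35² = 1225 ≡ 26; 98^16 ≡ 26² = 676 ≡ 22; 98^32 ≡ 22² = 484 ≡ 48.
Since 54 = 32 + 16 + 4 + 2, 98^54 ≡ 48 · 22 · 35 · 12; multiplying out mod 109: 48·22 = 1056 ≡ 75, then 75·35 = 2625 ≡ 9, then 9·12 = 108 ≡ 108. Thus 98^54 ≡ 108 ≡ −1 (mod 109).
The value −1 means 98 is a non-residue modulo 109, so x² ≡ 98 (mod 109) is impossible.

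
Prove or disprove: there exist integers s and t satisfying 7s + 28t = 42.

Since gcd(7, 28) = 7 and 42 = 7·6, Bézout's identity guarantees a solution.
Dividing through by 7 reduces the equation to 1s + 4t = 6.
With a unit coefficient on s, (s, t) = (6, 0) is an immediate solution.
Shifting by a multiple of (4, −1) keeps it a solution: s = 6 − 1·4 = 2, t = 0 + 1·1 = 1.
Indeed 7·2 + 28·1 = 14 + 28 = 42.

s = 2, t = 1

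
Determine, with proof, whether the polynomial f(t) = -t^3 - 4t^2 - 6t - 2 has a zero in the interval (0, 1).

No.

f(0) = -2 and f(1) = -13, both negative.
The derivative f'(t) = -3t^2 - 8t - 6 is a quadratic with discriminant (-8)² − 4·(-3)·(-6) = -8 < 0; it never vanishes, so it is always negative (sign of the leading coefficient).
Hence f is strictly decreasing on ℝ, and in particular on [0, 1]. A strictly monotone function with same-sign endpoint values stays negative on the whole interval, so f has no zero in (0, 1).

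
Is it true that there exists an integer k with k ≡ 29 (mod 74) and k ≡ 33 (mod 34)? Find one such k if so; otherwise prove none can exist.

gcd(74, 34) = 2. A simultaneous solution exists iff 29 ≡ 33 (mod 2); here 29 mod 2 = 1 = 33 mod 2, so it does.
Put k = 29 + 74t, so we need 74t ≡ 4 (mod 34), equivalently (divide by 2) 37t ≡ 2 (mod 17).
37 ≡ 3 (mod 17), so this reads 3t ≡ 2 (mod 17). Invert 3 mod 17 by the Euclidean algorithm: 17 = 5·3 + 2, 3 = 1·2 + 1, 2 = 2·1 + 0; back-substituting, 1 = 3 − 1·2 = 3 − (17 − 5·3) = −17 + 6·3. Hence 3·6 ≡ 1, so 3⁻¹ ≡ 6 (mod 17).
Multiplying by 6: t ≡ 6·2 = 12 (mod 17).
Then k = 29 + 74·12 = 917.
Check: 917 mod 74 = 29, 917 mod 34 = 33. ✓

k = 917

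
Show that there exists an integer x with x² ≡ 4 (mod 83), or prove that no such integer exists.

Take x = 2. Then 2² = 4, and since 0 ≤ 4 < 83 this is already reduced: 2² ≡ 4 (mod 83).

x = 2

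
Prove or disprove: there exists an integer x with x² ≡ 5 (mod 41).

x = 28

x = 28 works: 28² = 784, and 784 − 5 = 779 = 19·41.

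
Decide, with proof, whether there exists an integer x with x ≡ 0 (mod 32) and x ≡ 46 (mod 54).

Here gcd(32, 54) = 2, and both 0 and 46 leave remainder 0 mod 2, so the system is consistent.
Write x = 0 + 32t. Then 32t ≡ 46 − 0 ≡ 46 (mod 54); dividing through by 2 gives 16t ≡ 23 (mod 27).
Since 16·22 = 352 = 13·27 + 1, the inverse of 16 mod 27 is 22.
Therefore t ≡ 22·23 = 506 ≡ 20 (mod 27).
Then x = 0 + 32·20 = 640.
Indeed 640 ≡ 0 (mod 32) and 640 ≡ 46 (mod 54).

x = 640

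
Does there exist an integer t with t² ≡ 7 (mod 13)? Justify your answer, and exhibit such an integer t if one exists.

Squares mod 13 repeat after t = 6 (as (−t)² = t²); for t = 0..6 they are 0, 1, 4, 9, 3, 12, 10.
The set of squares mod 13 is therefore {0, 1, 3, 4, 9, 10, 12}, which does not contain 7.
Therefore t² ≡ 7 (mod 13) has no solution.

No, no such integer exists.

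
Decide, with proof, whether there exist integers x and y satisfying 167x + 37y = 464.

Since gcd(167, 37) = 1, every integer is an integer combination of 167 and 37.
Run the Euclidean algorithm on 167 and 37: 167 = 4·37 + 19, 37 = 1·19 + 18, 19 = 1·18 + 1, 18 = 18·1 + 0.
Unwinding: 1 = 19 − 1·18 = 19 − (37 − 1·19) = −37 + 2·19 = −37 + 2·(167 − 4·37) = 2·167 − 9·37, i.e. 167·2 + 37·(-9) = 1.
Times 464: 167·928 + 37·(-4176) = 464, so (928, -4176) solves it.
The general solution is x = 928 + 37k, y = -4176 − 167k; taking k = -25 gives the smaller pair x = 3, y = -1.
Indeed 167·3 + 37·(-1) = 501 − 37 = 464.

x = 3, y = -1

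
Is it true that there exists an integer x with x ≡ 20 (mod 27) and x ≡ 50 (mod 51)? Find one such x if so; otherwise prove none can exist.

The moduli are not coprime: gcd(27, 51) = 3. Compatibility requires 3 ∣ (50 − 20) = 30, which holds, so solutions exist.
List candidates x ≡ 20 (mod 27): 20, 47, 74, 101. Modulo 51 these are 20, 47, 23, 50; 101 gives 50 as required.
Verify: 101 = 3·27 + 20 and 101 = 1·51 + 50. ✓

x = 101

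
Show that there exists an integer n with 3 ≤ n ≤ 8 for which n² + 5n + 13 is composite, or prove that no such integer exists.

At n = 4: 4² + 5·4 + 13 = 49 = 7·7, which is composite.

n = 4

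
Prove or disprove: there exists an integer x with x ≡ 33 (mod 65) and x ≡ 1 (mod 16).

The moduli 65 and 16 are coprime, so by the Chinese Remainder Theorem a unique solution modulo 1040 exists.
Write x = 33 + 65t and require 33 + 65t ≡ 1 (mod 16), i.e. 65t ≡ 0 (mod 16).
65 ≡ 1 (mod 16), so this reads 1t ≡ 0 (mod 16). t = 0 satisfies this.
Taking t = 0 gives x = 33 + 65·0 = 33.
Indeed 33 ≡ 33 (mod 65) and 33 ≡ 1 (mod 16).

x = 33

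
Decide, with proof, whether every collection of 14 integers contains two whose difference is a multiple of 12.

Each integer lies in one of the 12 residue classes modulo 12.
Since 14 > 12, two of the 14 integers must share a residue class by the pigeonhole principle; call them a and b.
Equal remainders mean a − b ≡ 0 (mod 12), so 12 divides their difference.

Yes, this is always true.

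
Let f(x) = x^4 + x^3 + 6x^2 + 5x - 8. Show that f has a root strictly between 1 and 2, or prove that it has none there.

f has no root in that interval.

The endpoint values f(1) = 5 and f(2) = 50 are both positive. Claim: f(x) > 0 for every x in (1, 2).
Substitute x = 1 + u, where 0 < u < 1 on the interval. Expanding, f(1 + u) = u^4 + 5u^3 + 15u^2 + 24u + 5.
The nonzero coefficients here are all positive, so for u > 0 every term is positive (or zero), and the constant term 5 is strictly positive.
So f is strictly positive on (1, 2); no root exists in the interval.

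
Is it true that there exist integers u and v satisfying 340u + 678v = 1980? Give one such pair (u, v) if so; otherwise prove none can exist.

u = 285, v = -140

Since gcd(340, 678) = 2 and 1980 = 2·990, Bézout's identity guarantees a solution.
Dividing through by 2 reduces the equation to 170u + 339v = 990.
Euclidean algorithm: 339 = 1·170 + 169, 170 = 1·169 + 1, 169 = 169·1 + 0.
Back-substituting, 1 = 170 − 1·169 = 170 − (339 − 1·170) = −339 + 2·170; that is, 170·2 + 339·(-1) = 1.
Scaling by 990 gives the particular solution (u, v) = (1980, -990).
The general solution is u = 1980 + 339k, v = -990 − 170k; taking k = -5 gives the smaller pair u = 285, v = -140.
Check: 340·285 + 678·(-140) = 96900 − 94920 = 1980. ✓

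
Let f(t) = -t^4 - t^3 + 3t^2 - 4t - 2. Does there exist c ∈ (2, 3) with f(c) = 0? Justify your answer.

f has no root in that interval.

f(2) = -22 and f(3) = -95, both negative, so a sign-change argument is unavailable; we show f keeps this sign on the whole interval.
Shift to the endpoint 2: with t = 2 + u (0 < u < 1), one computes f(2 + u) = -u^4 - 9u^3 - 27u^2 - 36u - 22.
All 5 nonzero coefficients of this polynomial in u are negative; hence for u > 0 the value is a sum of negative terms (the constant -22 among them).
Therefore f(t) < 0 throughout (2, 3), and f has no zero there.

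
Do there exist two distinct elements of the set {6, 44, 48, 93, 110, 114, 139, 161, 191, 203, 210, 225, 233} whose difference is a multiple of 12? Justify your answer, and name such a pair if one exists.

The pair (6, 114) works.

Reduce each element mod 12: 6↦6, 44↦8, 48↦0, 93↦9, 110↦2, 114↦6, 139↦7, 161↦5, 191↦11, 203↦11, 210↦6, 225↦9, 233↦5. The residue 6 repeats (at 6 and 114), and 114 − 6 = 108 = 9·12.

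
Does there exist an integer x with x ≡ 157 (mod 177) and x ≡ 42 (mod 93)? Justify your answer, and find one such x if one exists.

No, no such integer exists.

gcd(177, 93) = 3. If x ≡ 157 (mod 177) and x ≡ 42 (mod 93), then x ≡ 157 (mod 3) and x ≡ 42 (mod 3).
However 157 ≡ 1 and 42 ≡ 0 (mod 3), and 1 ≠ 0.
So no integer satisfies both congruences.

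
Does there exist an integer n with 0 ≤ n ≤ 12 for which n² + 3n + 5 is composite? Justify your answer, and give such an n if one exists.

At n = 8: 8² + 3·8 + 5 = 93 = 3·31, which is composite.

n = 8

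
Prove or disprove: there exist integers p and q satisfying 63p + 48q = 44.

No, no such integers exist.

gcd(63, 48) = 3, so every integer of the form 63p + 48q is a multiple of 3.
However 44 leaves remainder 2 on division by 3.
So the equation is unsolvable over ℤ.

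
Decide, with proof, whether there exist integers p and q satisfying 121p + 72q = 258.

p = 42, q = -67

121 and 72 are coprime, so 121p + 72q ranges over all of ℤ.
Dividing repeatedly: 121 = 1·72 + 49, 72 = 1·49 + 23, 49 = 2·23 + 3, 23 = 7·3 + 2, 3 = 1·2 + 1, 2 = 2·1 + 0.
Back-substituting, 1 = 3 − 1·2 = 3 − (23 − 7·3) = −23 + 8·3 = −23 + 8·(49 − 2·23) = 8·49 − 17·23 = 8·49 − 17·(72 − 1·49) = −17·72 + 25·49 = −17·72 + 25·(121 − 1·72) = 25·121 − 42·72; that is, 121·25 + 72·(-42) = 1.
Multiplying through by 258: p = 25·258 = 6450, q = (-42)·258 = -10836 is a solution.
The general solution is p = 6450 + 72k, q = -10836 − 121k; taking k = -89 gives the smaller pair p = 42, q = -67.
Check: 121·42 + 72·(-67) = 5082 − 4824 = 258. ✓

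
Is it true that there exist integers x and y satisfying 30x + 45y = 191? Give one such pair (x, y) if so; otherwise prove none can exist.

Any value of 30x + 45y is a multiple of gcd(30, 45) = 15.
However 191 leaves remainder 11 on division by 15.
Hence no integers x, y satisfy the equation.

No, no such integers exist.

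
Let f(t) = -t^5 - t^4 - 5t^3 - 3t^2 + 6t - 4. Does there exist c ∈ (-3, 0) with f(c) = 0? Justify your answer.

Yes, such a c exists.

f(-3) = 248 and f(0) = -4, which have opposite signs.
Since f is a polynomial it is continuous on [-3, 0].
So by the Intermediate Value Theorem there is a c strictly between -3 and 0 with f(c) = 0.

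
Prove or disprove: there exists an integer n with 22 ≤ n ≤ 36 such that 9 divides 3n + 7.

No, no such integer n in that range exists.

At n = 22, 3·22 + 7 = 73 ≡ 1 (mod 9), and each step in n adds 3, giving residues 1, 4, 7, 1, 4, 7, 1, 4, 7, 1, 4, 7, 1, 4, 7 for n = 22, 23, …, 36.
None is 0, so 9 never divides 3n + 7 on this range.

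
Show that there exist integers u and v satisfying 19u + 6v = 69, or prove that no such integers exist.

u = 3, v = 2

19 and 6 are coprime, so 19u + 6v ranges over all of ℤ.
Euclidean algorithm: 19 = 3·6 + 1, 6 = 6·1 + 0.
Unwinding: 1 = 19 − 3·6, i.e. 19·1 + 6·(-3) = 1.
Scaling by 69 gives the particular solution (u, v) = (69, -207).
Shifting by a multiple of (6, −19) keeps it a solution: u = 69 − 11·6 = 3, v = -207 + 11·19 = 2.
Indeed 19·3 + 6·2 = 57 + 12 = 69.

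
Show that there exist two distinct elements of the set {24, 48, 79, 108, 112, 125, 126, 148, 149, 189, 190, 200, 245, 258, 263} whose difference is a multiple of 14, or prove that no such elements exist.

Yes: 24 and 108.

Reduce each element mod 14: 24↦10, 48↦6, 79↦9, 108↦10, 112↦0, 125↦13, 126↦0, 148↦8, 149↦9, 189↦7, 190↦8, 200↦4, 245↦7, 258↦6, 263↦11. The residue 10 repeats (at 24 and 108), and 108 − 24 = 84 = 6·14.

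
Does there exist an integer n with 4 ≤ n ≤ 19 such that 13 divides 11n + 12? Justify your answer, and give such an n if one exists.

n = 6

n = 6 works, since 11·6 + 12 = 78 = 6·13.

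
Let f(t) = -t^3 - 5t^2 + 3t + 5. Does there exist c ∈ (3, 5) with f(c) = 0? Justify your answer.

The endpoint values f(3) = -58 and f(5) = -230 are both negative. Claim: f(t) < 0 for every t in (3, 5).
Substitute t = 3 + u, where 0 < u < 2 on the interval. Expanding, f(3 + u) = -u^3 - 14u^2 - 54u - 58.
All 4 nonzero coefficients of this polynomial in u are negative; hence for u > 0 the value is a sum of negative terms (the constant -58 among them).
Therefore f(t) < 0 throughout (3, 5), and f has no zero there.

f has no root in that interval.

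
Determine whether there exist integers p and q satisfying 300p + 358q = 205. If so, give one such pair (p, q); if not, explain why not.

Any value of 300p + 358q is a multiple of gcd(300, 358) = 2.
However 205 leaves remainder 1 on division by 2.
So the equation is unsolvable over ℤ.

No such integers exist.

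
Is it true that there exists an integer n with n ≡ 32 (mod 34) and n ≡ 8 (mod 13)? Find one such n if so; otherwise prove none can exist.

gcd(34, 13) = 1, so the Chinese Remainder Theorem guarantees exactly one residue class mod 442 satisfying both.
Write n = 32 + 34t and require 32 + 34t ≡ 8 (mod 13), i.e. 34t ≡ 2 (mod 13).
34 ≡ 8 (mod 13), so this reads 8t ≡ 2 (mod 13). Since 8·5 = 40 = 3·13 + 1, the inverse of 8 mod 13 is 5.
Multiplying by 5: t ≡ 5·2 = 10 (mod 13).
With t = 10: n = 32 + 34·10 = 372.
Check: 372 mod 34 = 32, 372 mod 13 = 8. ✓

n = 372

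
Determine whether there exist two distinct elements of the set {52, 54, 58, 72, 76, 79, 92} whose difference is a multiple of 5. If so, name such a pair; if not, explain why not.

52 mod 5 = 2 and 72 mod 5 = 2, so 72 − 52 = 20 = 4·5.

Yes: 52 and 72.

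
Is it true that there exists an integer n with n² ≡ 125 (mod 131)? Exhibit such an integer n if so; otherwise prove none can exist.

Take n = 115. Then 115² = 13225 = 100·131 + 125, so 115² ≡ 125 (mod 131).

n = 115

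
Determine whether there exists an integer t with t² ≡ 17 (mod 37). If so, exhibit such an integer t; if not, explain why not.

There is no such integer.

Apply Euler's criterion with the prime 37: 17 is a quadratic residue iff 17^18 ≡ 1 (mod 37), and a non-residue iff it is ≡ −1.
Repeated squaring mod 37: 17^2 = 289 ≡ 30; 17^4 ≡ 30² = 900 ≡ 12; 17^8 ≡ 12² = 144 ≡ 33; 17^16 ≡ 33² = 1089 ≡ 16.
Since 18 = 16 + 2, 17^18 ≡ 16 · 30; multiplying out mod 37: 16·30 = 480 ≡ 36. Thus 17^18 ≡ 36 ≡ −1 (mod 37).
The value −1 means 17 is a non-residue modulo 37, so t² ≡ 17 (mod 37) is impossible.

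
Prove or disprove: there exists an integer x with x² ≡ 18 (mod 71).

Take x = 36. Then 36² = 1296 = 18·71 + 18, so 36² ≡ 18 (mod 71).

x = 36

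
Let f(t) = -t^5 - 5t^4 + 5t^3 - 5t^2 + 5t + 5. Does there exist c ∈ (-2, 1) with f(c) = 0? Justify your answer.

f(-2) = -113 and f(1) = 4, which have opposite signs.
Since f is a polynomial it is continuous on [-2, 1].
So by the Intermediate Value Theorem there is a c strictly between -2 and 1 with f(c) = 0.

Yes, f has a root in the interval.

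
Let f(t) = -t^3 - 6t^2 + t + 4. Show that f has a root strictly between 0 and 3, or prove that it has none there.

f(0) = 4 and f(3) = -74, which have opposite signs.
Since f is a polynomial it is continuous on [0, 3].
By the Intermediate Value Theorem f must vanish at some point of (0, 3).

Such a root exists.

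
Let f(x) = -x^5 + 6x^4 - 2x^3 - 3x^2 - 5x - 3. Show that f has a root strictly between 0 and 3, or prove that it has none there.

Yes, f has a root in the interval.

f(0) = -3 and f(3) = 144, which have opposite signs.
f is continuous everywhere (it is a polynomial), in particular on [0, 3].
By the Intermediate Value Theorem f must vanish at some point of (0, 3).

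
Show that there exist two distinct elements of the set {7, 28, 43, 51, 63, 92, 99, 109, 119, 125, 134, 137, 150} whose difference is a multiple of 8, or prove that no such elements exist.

7 mod 8 = 7 and 63 mod 8 = 7, so 63 − 7 = 56 = 7·8.

7 and 63 are such a pair.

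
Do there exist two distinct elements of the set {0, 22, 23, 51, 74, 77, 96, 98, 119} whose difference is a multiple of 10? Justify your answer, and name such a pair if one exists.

Residues mod 10: 0↦0, 22↦2, 23↦3, 51↦1, 74↦4, 77↦7, 96↦6, 98↦8, 119↦9.
These 9 residues are pairwise different, hence no difference of two elements is divisible by 10.

There is no such pair.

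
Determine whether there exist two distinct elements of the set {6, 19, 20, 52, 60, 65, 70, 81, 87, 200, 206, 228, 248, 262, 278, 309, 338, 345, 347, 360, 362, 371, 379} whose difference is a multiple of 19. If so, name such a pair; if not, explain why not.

Yes: 19 and 228.

Reduce each element mod 19: 6↦6, 19↦0, 20↦1, 52↦14, 60↦3, 65↦8, 70↦13, 81↦5, 87↦11, 200↦10, 206↦16, 228↦0, 248↦1, 262↦15, 278↦12, 309↦5, 338↦15, 345↦3, 347↦5, 360↦18, 362↦1, 371↦10, 379↦18. The residue 0 repeats (at 19 and 228), and 228 − 19 = 209 = 11·19.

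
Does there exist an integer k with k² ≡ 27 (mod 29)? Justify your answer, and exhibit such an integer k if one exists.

No, no such integer exists.

29 is prime, so by Euler's criterion 27 is a square mod 29 iff 27^((29−1)/2) = 27^14 ≡ 1 (mod 29).
Repeated squaring mod 29: 27^2 = 729 ≡ 4; 27^4 ≡ 4² = 16 ≡ 16; 27^8 ≡ 16² = 256 ≡ 24.
Since 14 = 8 + 4 + 2, 27^14 ≡ 24 · 16 · 4; multiplying out mod 29: 24·16 = 384 ≡ 7, then 7·4 = 28 ≡ 28. Thus 27^14 ≡ 28 ≡ −1 (mod 29).
By Euler's criterion 27 is a quadratic non-residue mod 29: no k satisfies k² ≡ 27 (mod 29).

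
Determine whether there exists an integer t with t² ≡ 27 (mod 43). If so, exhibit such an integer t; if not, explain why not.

There is no such integer.

43 is prime, so by Euler's criterion 27 is a square mod 43 iff 27^((43−1)/2) = 27^21 ≡ 1 (mod 43).
Repeated squaring mod 43: 27^2 = 729 ≡ 41; 27^4 ≡ 41² = 1681 ≡ 4; 27^8 ≡ 4² = 16 ≡ 16; 27^16 ≡ 16² = 256 ≡ 41.
Since 21 = 16 + 4 + 1, 27^21 ≡ 41 · 4 · 27; multiplying out mod 43: 41·4 = 164 ≡ 35, then 35·27 = 945 ≡ 42. Thus 27^21 ≡ 42 ≡ −1 (mod 43).
The value −1 means 27 is a non-residue modulo 43, so t² ≡ 27 (mod 43) is impossible.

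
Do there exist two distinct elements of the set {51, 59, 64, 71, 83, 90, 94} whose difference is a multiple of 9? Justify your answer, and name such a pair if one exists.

There is no such pair.

Residues mod 9: 51↦6, 59↦5, 64↦1, 71↦8, 83↦2, 90↦0, 94↦4.
No residue repeats among the 7 elements, so no pair has difference ≡ 0 (mod 9).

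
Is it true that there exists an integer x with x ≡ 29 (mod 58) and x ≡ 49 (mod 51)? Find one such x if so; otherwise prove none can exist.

x = 1885

gcd(58, 51) = 1, so the Chinese Remainder Theorem guarantees exactly one residue class mod 2958 satisfying both.
Write x = 29 + 58t and require 29 + 58t ≡ 49 (mod 51), i.e. 58t ≡ 20 (mod 51).
58 ≡ 7 (mod 51), so this reads 7t ≡ 20 (mod 51). To invert 7 modulo 51: 51 = 7·7 + 2, 7 = 3·2 + 1, 2 = 2·1 + 0, and unwinding, 1 = 7 − 3·2 = 7 − 3·(51 − 7·7) = −3·51 + 22·7. Thus 7⁻¹ ≡ 22 (mod 51).
Multiplying by 22: t ≡ 22·20 = 440 ≡ 32 (mod 51).
With t = 32: x = 29 + 58·32 = 1885.
Check: 1885 mod 58 = 29, 1885 mod 51 = 49. ✓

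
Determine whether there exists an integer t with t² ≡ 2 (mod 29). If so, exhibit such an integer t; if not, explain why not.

There is no such integer.

Apply Euler's criterion with the prime 29: 2 is a quadratic residue iff 2^14 ≡ 1 (mod 29), and a non-residue iff it is ≡ −1.
Repeated squaring mod 29: 2^2 = 4 ≡ 4; 2^4 ≡ 4² = 16 ≡ 16; 2^8 ≡ 16² = 256 ≡ 24.
Since 14 = 8 + 4 + 2, 2^14 ≡ 24 · 16 · 4; multiplying out mod 29: 24·16 = 384 ≡ 7, then 7·4 = 28 ≡ 28. Thus 2^14 ≡ 28 ≡ −1 (mod 29).
By Euler's criterion 2 is a quadratic non-residue mod 29: no t satisfies t² ≡ 2 (mod 29).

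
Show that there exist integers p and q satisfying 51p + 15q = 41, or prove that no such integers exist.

Both 51 and 15 are divisible by gcd(51, 15) = 3, hence so is any combination 51p + 15q.
But 41 = 3·13 + 2, so 3 ∤ 41.
Therefore 51p + 15q = 41 has no solution in integers.

There are no such integers.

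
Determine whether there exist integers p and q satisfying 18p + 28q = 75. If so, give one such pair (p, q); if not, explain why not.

Both 18 and 28 are divisible by gcd(18, 28) = 2, hence so is any combination 18p + 28q.
But 75 = 2·37 + 1, so 2 ∤ 75.
Therefore 18p + 28q = 75 has no solution in integers.

No such integers exist.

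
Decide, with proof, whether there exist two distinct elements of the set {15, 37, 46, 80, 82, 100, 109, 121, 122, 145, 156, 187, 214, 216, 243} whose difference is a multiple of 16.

Reduce each element modulo 16: 15↦15, 37↦5, 46↦14, 80↦0, 82↦2, 100↦4, 109↦13, 121↦9, 122↦10, 145↦1, 156↦12, 187↦11, 214↦6, 216↦8, 243↦3.
These 15 residues are pairwise different, hence no difference of two elements is divisible by 16.

No such pair exists.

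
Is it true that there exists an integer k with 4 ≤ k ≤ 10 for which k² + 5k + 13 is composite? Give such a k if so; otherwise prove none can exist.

At k = 8: 8² + 5·8 + 13 = 117 = 3·39, which is composite.

k = 8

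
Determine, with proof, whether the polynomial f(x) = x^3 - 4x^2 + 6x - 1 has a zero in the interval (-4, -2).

Evaluate at the endpoints: f(-4) = -153, f(-2) = -37 — same sign (negative).
The derivative f'(x) = 3x^2 - 8x + 6 is a quadratic with discriminant (-8)² − 4·3·6 = -8 < 0; it never vanishes, so it is always positive (sign of the leading coefficient).
So f is strictly increasing; between -4 and -2 its values lie between f(-4) = -153 and f(-2) = -37, all negative. Therefore f has no root in (-4, -2).

No such root exists.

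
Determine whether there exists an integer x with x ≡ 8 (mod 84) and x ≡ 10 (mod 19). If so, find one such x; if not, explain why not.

x = 428

gcd(84, 19) = 1, so the Chinese Remainder Theorem guarantees exactly one residue class mod 1596 satisfying both.
Write x = 8 + 84t and require 8 + 84t ≡ 10 (mod 19), i.e. 84t ≡ 2 (mod 19).
84 ≡ 8 (mod 19), so this reads 8t ≡ 2 (mod 19). Note 8·12 = 96 ≡ 1 (mod 19) (as 96 − 1 = 5·19), so 8⁻¹ ≡ 12.
Multiplying by 12: t ≡ 12·2 = 24 ≡ 5 (mod 19).
Taking t = 5 gives x = 8 + 84·5 = 428.
Verify: 428 = 5·84 + 8 and 428 = 22·19 + 10. ✓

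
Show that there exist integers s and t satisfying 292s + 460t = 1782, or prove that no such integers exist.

gcd(292, 460) = 4, so every integer of the form 292s + 460t is a multiple of 4.
However 1782 leaves remainder 2 on division by 4.
So the equation is unsolvable over ℤ.

No, no such integers exist.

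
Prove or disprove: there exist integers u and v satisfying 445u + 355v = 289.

No, no such integers exist.

gcd(445, 355) = 5, so every integer of the form 445u + 355v is a multiple of 5.
But 289 = 5·57 + 4, so 5 ∤ 289.
Therefore 445u + 355v = 289 has no solution in integers.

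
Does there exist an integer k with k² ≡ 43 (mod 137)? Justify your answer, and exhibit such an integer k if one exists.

No such integer exists.

137 is prime, so by Euler's criterion 43 is a square mod 137 iff 43^((137−1)/2) = 43^68 ≡ 1 (mod 137).
Repeated squaring mod 137: 43^2 = 1849 ≡ 68; 43^4 ≡ 68² = 4624 ≡ 103; 43^8 ≡ 103² = 10609 ≡ 60; 43^16 ≡ 60² = 3600 ≡ 38; 43^32 ≡ 38² = 1444 ≡ 74; 43^64 ≡ 74² = 5476 ≡ 133.
Since 68 = 64 + 4, 43^68 ≡ 133 · 103; multiplying out mod 137: 133·103 = 13699 ≡ 136. Thus 43^68 ≡ 136 ≡ −1 (mod 137).
The value −1 means 43 is a non-residue modulo 137, so k² ≡ 43 (mod 137) is impossible.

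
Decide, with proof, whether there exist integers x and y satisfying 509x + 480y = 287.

x = 43, y = -45

509 and 480 are coprime, so 509x + 480y ranges over all of ℤ.
Run the Euclidean algorithm on 509 and 480: 509 = 1·480 + 29, 480 = 16·29 + 16, 29 = 1·16 + 13, 16 = 1·13 + 3, 13 = 4·3 + 1, 3 = 3·1 + 0.
Back-substituting, 1 = 13 − 4·3 = 13 − 4·(16 − 1·13) = −4·16 + 5·13 = −4·16 + 5·(29 − 1·16) = 5·29 − 9·16 = 5·29 − 9·(480 − 16·29) = −9·480 + 149·29 = −9·480 + 149·(509 − 1·480) = 149·509 − 158·480; that is, 509·149 + 480·(-158) = 1.
Scaling by 287 gives the particular solution (x, y) = (42763, -45346).
The general solution is x = 42763 + 480k, y = -45346 − 509k; taking k = -89 gives the smaller pair x = 43, y = -45.
Indeed 509·43 + 480·(-45) = 21887 − 21600 = 287.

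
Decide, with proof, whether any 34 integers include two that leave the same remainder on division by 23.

Partition the integers by their residue mod 23; there are 23 classes.
With 34 integers and only 23 classes, the pigeonhole principle forces two of them, say a and b, into the same class.
That is, a and b leave the same remainder on division by 23, as claimed.

Yes, this is always true.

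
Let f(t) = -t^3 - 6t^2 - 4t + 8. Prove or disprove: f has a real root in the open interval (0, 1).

Yes, f has a root in the interval.

f(0) = 8 and f(1) = -3, which have opposite signs.
Since f is a polynomial it is continuous on [0, 1].
By the Intermediate Value Theorem f must vanish at some point of (0, 1).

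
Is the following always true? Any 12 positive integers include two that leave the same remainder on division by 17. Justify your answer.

No, the set {79, 80, 81, 82, 83, 84, 85, 86, 87, 88, 89, 90} is a counterexample.

Try 12 consecutive integers, 79, 80, …, 90. Their remainders mod 17 are 11, 12, 13, 14, 15, 16, 0, 1, 2, 3, 4, 5 — pairwise different, as any 12 ≤ 17 consecutive integers have distinct residues.
Hence this collection has no pair with equal remainders mod 17, disproving the claim.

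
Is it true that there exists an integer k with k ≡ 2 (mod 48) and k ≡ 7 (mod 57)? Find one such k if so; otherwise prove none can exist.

No, no such integer exists.

Reduce both congruences modulo 3, which divides 48 and 57: they say k ≡ 2 (mod 3) and k ≡ 7 (mod 3).
However 2 ≡ 2 and 7 ≡ 1 (mod 3), and 2 ≠ 1.
Therefore no such k exists.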